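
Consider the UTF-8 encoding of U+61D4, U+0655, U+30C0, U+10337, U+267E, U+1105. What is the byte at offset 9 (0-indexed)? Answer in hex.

0x90

U+61D4 → 3-byte form E6 87 94 at offsets 0–2.
U+0655 → 2-byte form D9 95 at offsets 3–4.
U+30C0 → 3-byte form E3 83 80 at offsets 5–7.
U+10337 → 4-byte form F0 90 8C B7 at offsets 8–11.
Offset 9 falls in char 4's range; it's byte 2 of F0 90 8C B7 = 0x90.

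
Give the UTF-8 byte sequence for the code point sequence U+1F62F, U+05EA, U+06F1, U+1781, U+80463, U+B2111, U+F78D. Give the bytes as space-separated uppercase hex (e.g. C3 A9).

U+1F62F: 4-byte form → F0 9F 98 AF.
U+05EA: 2-byte form → D7 AA.
U+06F1: 2-byte form → DB B1.
U+1781: 3-byte form → E1 9E 81.
U+80463: 4-byte form → F2 80 91 A3.
U+B2111: 4-byte form → F2 B2 84 91.
U+F78D: 3-byte form → EF 9E 8D.
Concatenated (22 bytes): F0 9F 98 AF D7 AA DB B1 E1 9E 81 F2 80 91 A3 F2 B2 84 91 EF 9E 8D.

F0 9F 98 AF D7 AA DB B1 E1 9E 81 F2 80 91 A3 F2 B2 84 91 EF 9E 8D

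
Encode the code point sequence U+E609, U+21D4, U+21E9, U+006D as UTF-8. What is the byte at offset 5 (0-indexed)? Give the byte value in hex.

0x94

U+E609 → 3-byte form EE 98 89 at offsets 0–2.
U+21D4 → 3-byte form E2 87 94 at offsets 3–5.
Offset 5 falls in char 2's range; it's byte 3 of E2 87 94 = 0x94.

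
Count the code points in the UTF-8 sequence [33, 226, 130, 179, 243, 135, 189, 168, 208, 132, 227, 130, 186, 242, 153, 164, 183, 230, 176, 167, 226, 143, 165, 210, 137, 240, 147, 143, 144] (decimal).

10

Byte at offset 0: 0x21 = 00100001 → 1-byte char (#1). Advance 1.
Byte at offset 1: 0xE2 = 11100010 → 3-byte char (#2). Advance 3.
Byte at offset 4: 0xF3 = 11110011 → 4-byte char (#3). Advance 4.
Byte at offset 8: 0xD0 = 11010000 → 2-byte char (#4). Advance 2.
Byte at offset 10: 0xE3 = 11100011 → 3-byte char (#5). Advance 3.
Byte at offset 13: 0xF2 = 11110010 → 4-byte char (#6). Advance 4.
Byte at offset 17: 0xE6 = 11100110 → 3-byte char (#7). Advance 3.
Byte at offset 20: 0xE2 = 11100010 → 3-byte char (#8). Advance 3.
Byte at offset 23: 0xD2 = 11010010 → 2-byte char (#9). Advance 2.
Byte at offset 25: 0xF0 = 11110000 → 4-byte char (#10). Advance 4.
Reached end at offset 29 after 10 code points.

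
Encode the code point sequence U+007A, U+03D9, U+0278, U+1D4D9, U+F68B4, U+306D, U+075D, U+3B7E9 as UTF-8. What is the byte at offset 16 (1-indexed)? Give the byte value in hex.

0xAD

1-indexed offset 16 is 0-indexed offset 15.
U+007A → 1-byte form 7A at offsets 0–0.
U+03D9 → 2-byte form CF 99 at offsets 1–2.
U+0278 → 2-byte form C9 B8 at offsets 3–4.
U+1D4D9 → 4-byte form F0 9D 93 99 at offsets 5–8.
U+F68B4 → 4-byte form F3 B6 A2 B4 at offsets 9–12.
U+306D → 3-byte form E3 81 AD at offsets 13–15.
Offset 15 falls in char 6's range; it's byte 3 of E3 81 AD = 0xAD.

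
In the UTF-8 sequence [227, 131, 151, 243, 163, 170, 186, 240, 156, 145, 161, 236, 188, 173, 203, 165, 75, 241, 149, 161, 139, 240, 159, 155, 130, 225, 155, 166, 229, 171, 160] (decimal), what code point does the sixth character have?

Offset 0: leading byte 0xE3 = 11100011 → 3-byte char #1 = E3 83 97.
Offset 3: leading byte 0xF3 = 11110011 → 4-byte char #2 = F3 A3 AA BA.
Offset 7: leading byte 0xF0 = 11110000 → 4-byte char #3 = F0 9C 91 A1.
Offset 11: leading byte 0xEC = 11101100 → 3-byte char #4 = EC BC AD.
Offset 14: leading byte 0xCB = 11001011 → 2-byte char #5 = CB A5.
Offset 16: leading byte 0x4B = 01001011 → 1-byte char #6 = 4B.
Leading byte 0x4B = 01001011 matches 0xxxxxxx → 1-byte sequence.
Byte 1: 0x4B = 01001011, payload 1001011 (7 bits).
Concatenate: 1001011 = 0x4B (7 bits → U+004B).

U+004B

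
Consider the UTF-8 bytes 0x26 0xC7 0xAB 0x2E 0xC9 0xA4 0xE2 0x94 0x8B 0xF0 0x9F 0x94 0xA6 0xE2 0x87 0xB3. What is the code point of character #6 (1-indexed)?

U+1F526

Offset 0: leading byte 0x26 = 00100110 → 1-byte char #1 = 26.
Offset 1: leading byte 0xC7 = 11000111 → 2-byte char #2 = C7 AB.
Offset 3: leading byte 0x2E = 00101110 → 1-byte char #3 = 2E.
Offset 4: leading byte 0xC9 = 11001001 → 2-byte char #4 = C9 A4.
Offset 6: leading byte 0xE2 = 11100010 → 3-byte char #5 = E2 94 8B.
Offset 9: leading byte 0xF0 = 11110000 → 4-byte char #6 = F0 9F 94 A6.
Leading byte 0xF0 = 11110000 matches 11110xxx → 4-byte sequence.
Byte 1: 0xF0 = 11110000, payload 000 (3 bits).
Byte 2: 0x9F = 10011111 (10xxxxxx ✓), payload 011111.
Byte 3: 0x94 = 10010100 (10xxxxxx ✓), payload 010100.
Byte 4: 0xA6 = 10100110 (10xxxxxx ✓), payload 100110.
Concatenate: 000011111010100100110 = 0x1F526 (21 bits → U+1F526).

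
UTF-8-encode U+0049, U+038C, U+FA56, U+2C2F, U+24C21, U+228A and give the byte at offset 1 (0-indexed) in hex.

U+0049 → 1-byte form 49 at offsets 0–0.
U+038C → 2-byte form CE 8C at offsets 1–2.
Offset 1 falls in char 2's range; it's byte 1 of CE 8C = 0xCE.

0xCE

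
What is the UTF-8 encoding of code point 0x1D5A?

U+1D5A = 0x1D5A = 7514 decimal. In range U+0800–U+FFFF → 3-byte form: 1110xxxx 10xxxxxx 10xxxxxx.
Binary (16 bits): 0001110101011010.
Split 4+6+6: 0001 | 110101 | 011010.
Byte 1: 11100001 = 0xE1.
Byte 2: 10110101 = 0xB5.
Byte 3: 10011010 = 0x9A.

E1 B5 9A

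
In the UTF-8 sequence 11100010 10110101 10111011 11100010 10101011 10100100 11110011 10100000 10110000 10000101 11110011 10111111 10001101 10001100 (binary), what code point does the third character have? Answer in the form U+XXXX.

Offset 0: leading byte 0xE2 = 11100010 → 3-byte char #1 = E2 B5 BB.
Offset 3: leading byte 0xE2 = 11100010 → 3-byte char #2 = E2 AB A4.
Offset 6: leading byte 0xF3 = 11110011 → 4-byte char #3 = F3 A0 B0 85.
Leading byte 0xF3 = 11110011 matches 11110xxx → 4-byte sequence.
Byte 1: 0xF3 = 11110011, payload 011 (3 bits).
Byte 2: 0xA0 = 10100000 (10xxxxxx ✓), payload 100000.
Byte 3: 0xB0 = 10110000 (10xxxxxx ✓), payload 110000.
Byte 4: 0x85 = 10000101 (10xxxxxx ✓), payload 000101.
Concatenate: 011100000110000000101 = 0xE0C05 (21 bits → U+E0C05).

U+E0C05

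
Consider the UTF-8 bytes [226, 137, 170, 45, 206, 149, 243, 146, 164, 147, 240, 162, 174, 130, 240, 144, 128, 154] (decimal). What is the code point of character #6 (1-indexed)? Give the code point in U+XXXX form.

Offset 0: leading byte 0xE2 = 11100010 → 3-byte char #1 = E2 89 AA.
Offset 3: leading byte 0x2D = 00101101 → 1-byte char #2 = 2D.
Offset 4: leading byte 0xCE = 11001110 → 2-byte char #3 = CE 95.
Offset 6: leading byte 0xF3 = 11110011 → 4-byte char #4 = F3 92 A4 93.
Offset 10: leading byte 0xF0 = 11110000 → 4-byte char #5 = F0 A2 AE 82.
Offset 14: leading byte 0xF0 = 11110000 → 4-byte char #6 = F0 90 80 9A.
Leading byte 0xF0 = 11110000 matches 11110xxx → 4-byte sequence.
Byte 1: 0xF0 = 11110000, payload 000 (3 bits).
Byte 2: 0x90 = 10010000 (10xxxxxx ✓), payload 010000.
Byte 3: 0x80 = 10000000 (10xxxxxx ✓), payload 000000.
Byte 4: 0x9A = 10011010 (10xxxxxx ✓), payload 011010.
Concatenate: 000010000000000011010 = 0x1001A (21 bits → U+1001A).

U+1001A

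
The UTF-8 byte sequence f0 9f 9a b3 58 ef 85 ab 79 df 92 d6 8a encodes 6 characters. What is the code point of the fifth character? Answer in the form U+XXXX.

U+07D2

Offset 0: leading byte 0xF0 = 11110000 → 4-byte char #1 = F0 9F 9A B3.
Offset 4: leading byte 0x58 = 01011000 → 1-byte char #2 = 58.
Offset 5: leading byte 0xEF = 11101111 → 3-byte char #3 = EF 85 AB.
Offset 8: leading byte 0x79 = 01111001 → 1-byte char #4 = 79.
Offset 9: leading byte 0xDF = 11011111 → 2-byte char #5 = DF 92.
Leading byte 0xDF = 11011111 matches 110xxxxx → 2-byte sequence.
Byte 1: 0xDF = 11011111, payload 11111 (5 bits).
Byte 2: 0x92 = 10010010 (10xxxxxx ✓), payload 010010.
Concatenate: 11111010010 = 0x7D2 (11 bits → U+07D2).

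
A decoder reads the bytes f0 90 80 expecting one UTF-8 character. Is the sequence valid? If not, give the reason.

Leading byte 0xF0 = 11110000 → 4-byte form, but only 3 bytes are present.

invalid (sequence truncated)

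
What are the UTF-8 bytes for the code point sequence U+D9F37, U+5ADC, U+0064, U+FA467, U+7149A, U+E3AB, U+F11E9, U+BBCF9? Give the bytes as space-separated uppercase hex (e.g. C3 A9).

U+D9F37: 4-byte form → F3 99 BC B7.
U+5ADC: 3-byte form → E5 AB 9C.
U+0064: 1-byte form → 64.
U+FA467: 4-byte form → F3 BA 91 A7.
U+7149A: 4-byte form → F1 B1 92 9A.
U+E3AB: 3-byte form → EE 8E AB.
U+F11E9: 4-byte form → F3 B1 87 A9.
U+BBCF9: 4-byte form → F2 BB B3 B9.
Concatenated (27 bytes): F3 99 BC B7 E5 AB 9C 64 F3 BA 91 A7 F1 B1 92 9A EE 8E AB F3 B1 87 A9 F2 BB B3 B9.

F3 99 BC B7 E5 AB 9C 64 F3 BA 91 A7 F1 B1 92 9A EE 8E AB F3 B1 87 A9 F2 BB B3 B9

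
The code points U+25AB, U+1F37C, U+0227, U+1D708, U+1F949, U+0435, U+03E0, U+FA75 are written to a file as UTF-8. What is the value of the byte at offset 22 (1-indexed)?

1-indexed offset 22 is 0-indexed offset 21.
U+25AB → 3-byte form E2 96 AB at offsets 0–2.
U+1F37C → 4-byte form F0 9F 8D BC at offsets 3–6.
U+0227 → 2-byte form C8 A7 at offsets 7–8.
U+1D708 → 4-byte form F0 9D 9C 88 at offsets 9–12.
U+1F949 → 4-byte form F0 9F A5 89 at offsets 13–16.
U+0435 → 2-byte form D0 B5 at offsets 17–18.
U+03E0 → 2-byte form CF A0 at offsets 19–20.
U+FA75 → 3-byte form EF A9 B5 at offsets 21–23.
Offset 21 falls in char 8's range; it's byte 1 of EF A9 B5 = 0xEF.

0xEF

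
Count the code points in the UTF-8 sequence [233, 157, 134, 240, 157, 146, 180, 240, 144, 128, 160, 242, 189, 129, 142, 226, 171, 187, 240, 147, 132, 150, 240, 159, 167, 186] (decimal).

Byte at offset 0: 0xE9 = 11101001 → 3-byte char (#1). Advance 3.
Byte at offset 3: 0xF0 = 11110000 → 4-byte char (#2). Advance 4.
Byte at offset 7: 0xF0 = 11110000 → 4-byte char (#3). Advance 4.
Byte at offset 11: 0xF2 = 11110010 → 4-byte char (#4). Advance 4.
Byte at offset 15: 0xE2 = 11100010 → 3-byte char (#5). Advance 3.
Byte at offset 18: 0xF0 = 11110000 → 4-byte char (#6). Advance 4.
Byte at offset 22: 0xF0 = 11110000 → 4-byte char (#7). Advance 4.
Reached end at offset 26 after 7 code points.

7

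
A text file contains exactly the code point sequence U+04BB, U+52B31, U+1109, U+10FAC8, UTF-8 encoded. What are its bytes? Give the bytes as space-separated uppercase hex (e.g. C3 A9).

U+04BB: 2-byte form → D2 BB.
U+52B31: 4-byte form → F1 92 AC B1.
U+1109: 3-byte form → E1 84 89.
U+10FAC8: 4-byte form → F4 8F AB 88.
Concatenated (13 bytes): D2 BB F1 92 AC B1 E1 84 89 F4 8F AB 88.

D2 BB F1 92 AC B1 E1 84 89 F4 8F AB 88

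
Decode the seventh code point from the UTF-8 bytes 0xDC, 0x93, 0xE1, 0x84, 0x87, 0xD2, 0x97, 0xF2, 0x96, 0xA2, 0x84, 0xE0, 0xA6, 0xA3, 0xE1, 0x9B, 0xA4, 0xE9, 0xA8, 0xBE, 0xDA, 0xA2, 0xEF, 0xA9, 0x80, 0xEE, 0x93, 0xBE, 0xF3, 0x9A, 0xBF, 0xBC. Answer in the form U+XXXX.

Offset 0: leading byte 0xDC = 11011100 → 2-byte char #1 = DC 93.
Offset 2: leading byte 0xE1 = 11100001 → 3-byte char #2 = E1 84 87.
Offset 5: leading byte 0xD2 = 11010010 → 2-byte char #3 = D2 97.
Offset 7: leading byte 0xF2 = 11110010 → 4-byte char #4 = F2 96 A2 84.
Offset 11: leading byte 0xE0 = 11100000 → 3-byte char #5 = E0 A6 A3.
Offset 14: leading byte 0xE1 = 11100001 → 3-byte char #6 = E1 9B A4.
Offset 17: leading byte 0xE9 = 11101001 → 3-byte char #7 = E9 A8 BE.
Leading byte 0xE9 = 11101001 matches 1110xxxx → 3-byte sequence.
Byte 1: 0xE9 = 11101001, payload 1001 (4 bits).
Byte 2: 0xA8 = 10101000 (10xxxxxx ✓), payload 101000.
Byte 3: 0xBE = 10111110 (10xxxxxx ✓), payload 111110.
Concatenate: 1001101000111110 = 0x9A3E (16 bits → U+9A3E).

U+9A3E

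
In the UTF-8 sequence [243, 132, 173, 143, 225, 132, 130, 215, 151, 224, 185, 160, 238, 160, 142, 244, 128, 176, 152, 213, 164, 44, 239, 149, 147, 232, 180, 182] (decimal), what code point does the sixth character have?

U+100C18

Offset 0: leading byte 0xF3 = 11110011 → 4-byte char #1 = F3 84 AD 8F.
Offset 4: leading byte 0xE1 = 11100001 → 3-byte char #2 = E1 84 82.
Offset 7: leading byte 0xD7 = 11010111 → 2-byte char #3 = D7 97.
Offset 9: leading byte 0xE0 = 11100000 → 3-byte char #4 = E0 B9 A0.
Offset 12: leading byte 0xEE = 11101110 → 3-byte char #5 = EE A0 8E.
Offset 15: leading byte 0xF4 = 11110100 → 4-byte char #6 = F4 80 B0 98.
Leading byte 0xF4 = 11110100 matches 11110xxx → 4-byte sequence.
Byte 1: 0xF4 = 11110100, payload 100 (3 bits).
Byte 2: 0x80 = 10000000 (10xxxxxx ✓), payload 000000.
Byte 3: 0xB0 = 10110000 (10xxxxxx ✓), payload 110000.
Byte 4: 0x98 = 10011000 (10xxxxxx ✓), payload 011000.
Concatenate: 100000000110000011000 = 0x100C18 (21 bits → U+100C18).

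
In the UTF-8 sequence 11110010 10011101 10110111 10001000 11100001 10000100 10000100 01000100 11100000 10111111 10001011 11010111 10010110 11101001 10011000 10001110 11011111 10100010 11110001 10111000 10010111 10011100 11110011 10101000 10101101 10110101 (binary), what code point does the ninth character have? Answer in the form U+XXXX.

Offset 0: leading byte 0xF2 = 11110010 → 4-byte char #1 = F2 9D B7 88.
Offset 4: leading byte 0xE1 = 11100001 → 3-byte char #2 = E1 84 84.
Offset 7: leading byte 0x44 = 01000100 → 1-byte char #3 = 44.
Offset 8: leading byte 0xE0 = 11100000 → 3-byte char #4 = E0 BF 8B.
Offset 11: leading byte 0xD7 = 11010111 → 2-byte char #5 = D7 96.
Offset 13: leading byte 0xE9 = 11101001 → 3-byte char #6 = E9 98 8E.
Offset 16: leading byte 0xDF = 11011111 → 2-byte char #7 = DF A2.
Offset 18: leading byte 0xF1 = 11110001 → 4-byte char #8 = F1 B8 97 9C.
Offset 22: leading byte 0xF3 = 11110011 → 4-byte char #9 = F3 A8 AD B5.
Leading byte 0xF3 = 11110011 matches 11110xxx → 4-byte sequence.
Byte 1: 0xF3 = 11110011, payload 011 (3 bits).
Byte 2: 0xA8 = 10101000 (10xxxxxx ✓), payload 101000.
Byte 3: 0xAD = 10101101 (10xxxxxx ✓), payload 101101.
Byte 4: 0xB5 = 10110101 (10xxxxxx ✓), payload 110101.
Concatenate: 011101000101101110101 = 0xE8B75 (21 bits → U+E8B75).

U+E8B75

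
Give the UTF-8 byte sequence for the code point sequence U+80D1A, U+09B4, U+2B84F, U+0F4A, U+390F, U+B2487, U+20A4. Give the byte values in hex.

U+80D1A: 4-byte form → F2 80 B4 9A.
U+09B4: 3-byte form → E0 A6 B4.
U+2B84F: 4-byte form → F0 AB A1 8F.
U+0F4A: 3-byte form → E0 BD 8A.
U+390F: 3-byte form → E3 A4 8F.
U+B2487: 4-byte form → F2 B2 92 87.
U+20A4: 3-byte form → E2 82 A4.
Concatenated (24 bytes): F2 80 B4 9A E0 A6 B4 F0 AB A1 8F E0 BD 8A E3 A4 8F F2 B2 92 87 E2 82 A4.

F2 80 B4 9A E0 A6 B4 F0 AB A1 8F E0 BD 8A E3 A4 8F F2 B2 92 87 E2 82 A4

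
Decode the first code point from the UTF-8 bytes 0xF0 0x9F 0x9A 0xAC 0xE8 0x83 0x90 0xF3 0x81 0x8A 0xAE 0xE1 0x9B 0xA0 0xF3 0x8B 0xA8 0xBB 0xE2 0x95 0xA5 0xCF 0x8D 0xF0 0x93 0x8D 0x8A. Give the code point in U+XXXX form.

Offset 0: leading byte 0xF0 = 11110000 → 4-byte char #1 = F0 9F 9A AC.
Leading byte 0xF0 = 11110000 matches 11110xxx → 4-byte sequence.
Byte 1: 0xF0 = 11110000, payload 000 (3 bits).
Byte 2: 0x9F = 10011111 (10xxxxxx ✓), payload 011111.
Byte 3: 0x9A = 10011010 (10xxxxxx ✓), payload 011010.
Byte 4: 0xAC = 10101100 (10xxxxxx ✓), payload 101100.
Concatenate: 000011111011010101100 = 0x1F6AC (21 bits → U+1F6AC).

U+1F6AC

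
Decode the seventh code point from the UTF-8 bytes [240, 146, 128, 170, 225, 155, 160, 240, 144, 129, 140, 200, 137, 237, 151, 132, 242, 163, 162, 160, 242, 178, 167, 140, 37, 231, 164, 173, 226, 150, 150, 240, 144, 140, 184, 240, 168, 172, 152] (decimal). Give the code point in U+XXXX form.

U+B29CC

Offset 0: leading byte 0xF0 = 11110000 → 4-byte char #1 = F0 92 80 AA.
Offset 4: leading byte 0xE1 = 11100001 → 3-byte char #2 = E1 9B A0.
Offset 7: leading byte 0xF0 = 11110000 → 4-byte char #3 = F0 90 81 8C.
Offset 11: leading byte 0xC8 = 11001000 → 2-byte char #4 = C8 89.
Offset 13: leading byte 0xED = 11101101 → 3-byte char #5 = ED 97 84.
Offset 16: leading byte 0xF2 = 11110010 → 4-byte char #6 = F2 A3 A2 A0.
Offset 20: leading byte 0xF2 = 11110010 → 4-byte char #7 = F2 B2 A7 8C.
Leading byte 0xF2 = 11110010 matches 11110xxx → 4-byte sequence.
Byte 1: 0xF2 = 11110010, payload 010 (3 bits).
Byte 2: 0xB2 = 10110010 (10xxxxxx ✓), payload 110010.
Byte 3: 0xA7 = 10100111 (10xxxxxx ✓), payload 100111.
Byte 4: 0x8C = 10001100 (10xxxxxx ✓), payload 001100.
Concatenate: 010110010100111001100 = 0xB29CC (21 bits → U+B29CC).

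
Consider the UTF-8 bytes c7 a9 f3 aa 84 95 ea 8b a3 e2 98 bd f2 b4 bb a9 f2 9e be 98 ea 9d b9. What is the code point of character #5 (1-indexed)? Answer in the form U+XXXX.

Offset 0: leading byte 0xC7 = 11000111 → 2-byte char #1 = C7 A9.
Offset 2: leading byte 0xF3 = 11110011 → 4-byte char #2 = F3 AA 84 95.
Offset 6: leading byte 0xEA = 11101010 → 3-byte char #3 = EA 8B A3.
Offset 9: leading byte 0xE2 = 11100010 → 3-byte char #4 = E2 98 BD.
Offset 12: leading byte 0xF2 = 11110010 → 4-byte char #5 = F2 B4 BB A9.
Leading byte 0xF2 = 11110010 matches 11110xxx → 4-byte sequence.
Byte 1: 0xF2 = 11110010, payload 010 (3 bits).
Byte 2: 0xB4 = 10110100 (10xxxxxx ✓), payload 110100.
Byte 3: 0xBB = 10111011 (10xxxxxx ✓), payload 111011.
Byte 4: 0xA9 = 10101001 (10xxxxxx ✓), payload 101001.
Concatenate: 010110100111011101001 = 0xB4EE9 (21 bits → U+B4EE9).

U+B4EE9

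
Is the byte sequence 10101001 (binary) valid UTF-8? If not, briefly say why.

invalid (continuation byte with no leading byte)

Byte 0xA9 = 10101001 has the form 10xxxxxx — a continuation byte — but there is no preceding leading byte.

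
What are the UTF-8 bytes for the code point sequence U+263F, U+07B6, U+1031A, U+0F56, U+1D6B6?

U+263F: 3-byte form → E2 98 BF.
U+07B6: 2-byte form → DE B6.
U+1031A: 4-byte form → F0 90 8C 9A.
U+0F56: 3-byte form → E0 BD 96.
U+1D6B6: 4-byte form → F0 9D 9A B6.
Concatenated (16 bytes): E2 98 BF DE B6 F0 90 8C 9A E0 BD 96 F0 9D 9A B6.

E2 98 BF DE B6 F0 90 8C 9A E0 BD 96 F0 9D 9A B6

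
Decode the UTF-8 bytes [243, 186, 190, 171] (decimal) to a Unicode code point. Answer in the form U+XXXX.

U+FAFAB

Leading byte 0xF3 = 11110011 matches 11110xxx → 4-byte sequence.
Byte 1: 0xF3 = 11110011, payload 011 (3 bits).
Byte 2: 0xBA = 10111010 (10xxxxxx ✓), payload 111010.
Byte 3: 0xBE = 10111110 (10xxxxxx ✓), payload 111110.
Byte 4: 0xAB = 10101011 (10xxxxxx ✓), payload 101011.
Concatenate: 011111010111110101011 = 0xFAFAB (21 bits → U+FAFAB).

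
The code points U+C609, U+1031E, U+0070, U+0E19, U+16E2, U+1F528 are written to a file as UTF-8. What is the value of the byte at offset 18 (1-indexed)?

1-indexed offset 18 is 0-indexed offset 17.
U+C609 → 3-byte form EC 98 89 at offsets 0–2.
U+1031E → 4-byte form F0 90 8C 9E at offsets 3–6.
U+0070 → 1-byte form 70 at offsets 7–7.
U+0E19 → 3-byte form E0 B8 99 at offsets 8–10.
U+16E2 → 3-byte form E1 9B A2 at offsets 11–13.
U+1F528 → 4-byte form F0 9F 94 A8 at offsets 14–17.
Offset 17 falls in char 6's range; it's byte 4 of F0 9F 94 A8 = 0xA8.

0xA8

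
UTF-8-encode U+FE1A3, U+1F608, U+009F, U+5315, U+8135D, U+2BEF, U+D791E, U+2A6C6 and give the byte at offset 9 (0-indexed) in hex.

U+FE1A3 → 4-byte form F3 BE 86 A3 at offsets 0–3.
U+1F608 → 4-byte form F0 9F 98 88 at offsets 4–7.
U+009F → 2-byte form C2 9F at offsets 8–9.
Offset 9 falls in char 3's range; it's byte 2 of C2 9F = 0x9F.

0x9F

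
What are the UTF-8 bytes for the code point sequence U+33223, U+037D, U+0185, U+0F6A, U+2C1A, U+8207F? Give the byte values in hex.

F0 B3 88 A3 CD BD C6 85 E0 BD AA E2 B0 9A F2 82 81 BF

U+33223: 4-byte form → F0 B3 88 A3.
U+037D: 2-byte form → CD BD.
U+0185: 2-byte form → C6 85.
U+0F6A: 3-byte form → E0 BD AA.
U+2C1A: 3-byte form → E2 B0 9A.
U+8207F: 4-byte form → F2 82 81 BF.
Concatenated (18 bytes): F0 B3 88 A3 CD BD C6 85 E0 BD AA E2 B0 9A F2 82 81 BF.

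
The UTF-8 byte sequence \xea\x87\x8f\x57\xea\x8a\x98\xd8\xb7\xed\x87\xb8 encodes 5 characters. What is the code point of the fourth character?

U+0637

Offset 0: leading byte 0xEA = 11101010 → 3-byte char #1 = EA 87 8F.
Offset 3: leading byte 0x57 = 01010111 → 1-byte char #2 = 57.
Offset 4: leading byte 0xEA = 11101010 → 3-byte char #3 = EA 8A 98.
Offset 7: leading byte 0xD8 = 11011000 → 2-byte char #4 = D8 B7.
Leading byte 0xD8 = 11011000 matches 110xxxxx → 2-byte sequence.
Byte 1: 0xD8 = 11011000, payload 11000 (5 bits).
Byte 2: 0xB7 = 10110111 (10xxxxxx ✓), payload 110111.
Concatenate: 11000110111 = 0x637 (11 bits → U+0637).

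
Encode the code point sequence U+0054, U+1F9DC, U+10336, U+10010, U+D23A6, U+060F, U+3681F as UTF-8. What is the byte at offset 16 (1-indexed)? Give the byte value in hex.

1-indexed offset 16 is 0-indexed offset 15.
U+0054 → 1-byte form 54 at offsets 0–0.
U+1F9DC → 4-byte form F0 9F A7 9C at offsets 1–4.
U+10336 → 4-byte form F0 90 8C B6 at offsets 5–8.
U+10010 → 4-byte form F0 90 80 90 at offsets 9–12.
U+D23A6 → 4-byte form F3 92 8E A6 at offsets 13–16.
Offset 15 falls in char 5's range; it's byte 3 of F3 92 8E A6 = 0x8E.

0x8E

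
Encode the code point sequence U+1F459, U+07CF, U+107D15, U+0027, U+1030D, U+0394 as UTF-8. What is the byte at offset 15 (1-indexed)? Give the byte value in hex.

1-indexed offset 15 is 0-indexed offset 14.
U+1F459 → 4-byte form F0 9F 91 99 at offsets 0–3.
U+07CF → 2-byte form DF 8F at offsets 4–5.
U+107D15 → 4-byte form F4 87 B4 95 at offsets 6–9.
U+0027 → 1-byte form 27 at offsets 10–10.
U+1030D → 4-byte form F0 90 8C 8D at offsets 11–14.
Offset 14 falls in char 5's range; it's byte 4 of F0 90 8C 8D = 0x8D.

0x8D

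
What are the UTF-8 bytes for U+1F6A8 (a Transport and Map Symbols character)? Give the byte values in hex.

U+1F6A8 = 0x1F6A8 = 128680 decimal. In range U+10000–U+10FFFF → 4-byte form: 11110xxx 10xxxxxx 10xxxxxx 10xxxxxx.
Binary (21 bits): 000011111011010101000.
Split 3+6+6+6: 000 | 011111 | 011010 | 101000.
Byte 1: 11110000 = 0xF0.
Byte 2: 10011111 = 0x9F.
Byte 3: 10011010 = 0x9A.
Byte 4: 10101000 = 0xA8.

F0 9F 9A A8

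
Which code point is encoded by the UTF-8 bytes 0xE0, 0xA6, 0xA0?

U+09A0

Leading byte 0xE0 = 11100000 matches 1110xxxx → 3-byte sequence.
Byte 1: 0xE0 = 11100000, payload 0000 (4 bits).
Byte 2: 0xA6 = 10100110 (10xxxxxx ✓), payload 100110.
Byte 3: 0xA0 = 10100000 (10xxxxxx ✓), payload 100000.
Concatenate: 0000100110100000 = 0x9A0 (16 bits → U+09A0).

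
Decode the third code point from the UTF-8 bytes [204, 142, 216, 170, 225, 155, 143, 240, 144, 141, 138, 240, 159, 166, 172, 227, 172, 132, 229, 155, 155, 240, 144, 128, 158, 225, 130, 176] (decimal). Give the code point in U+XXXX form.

U+16CF

Offset 0: leading byte 0xCC = 11001100 → 2-byte char #1 = CC 8E.
Offset 2: leading byte 0xD8 = 11011000 → 2-byte char #2 = D8 AA.
Offset 4: leading byte 0xE1 = 11100001 → 3-byte char #3 = E1 9B 8F.
Leading byte 0xE1 = 11100001 matches 1110xxxx → 3-byte sequence.
Byte 1: 0xE1 = 11100001, payload 0001 (4 bits).
Byte 2: 0x9B = 10011011 (10xxxxxx ✓), payload 011011.
Byte 3: 0x8F = 10001111 (10xxxxxx ✓), payload 001111.
Concatenate: 0001011011001111 = 0x16CF (16 bits → U+16CF).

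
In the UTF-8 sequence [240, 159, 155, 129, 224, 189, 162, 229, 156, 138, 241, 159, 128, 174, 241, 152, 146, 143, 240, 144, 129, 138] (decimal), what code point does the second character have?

Offset 0: leading byte 0xF0 = 11110000 → 4-byte char #1 = F0 9F 9B 81.
Offset 4: leading byte 0xE0 = 11100000 → 3-byte char #2 = E0 BD A2.
Leading byte 0xE0 = 11100000 matches 1110xxxx → 3-byte sequence.
Byte 1: 0xE0 = 11100000, payload 0000 (4 bits).
Byte 2: 0xBD = 10111101 (10xxxxxx ✓), payload 111101.
Byte 3: 0xA2 = 10100010 (10xxxxxx ✓), payload 100010.
Concatenate: 0000111101100010 = 0xF62 (16 bits → U+0F62).

U+0F62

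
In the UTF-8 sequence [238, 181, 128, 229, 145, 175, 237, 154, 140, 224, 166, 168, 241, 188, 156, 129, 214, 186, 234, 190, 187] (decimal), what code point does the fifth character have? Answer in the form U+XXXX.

Offset 0: leading byte 0xEE = 11101110 → 3-byte char #1 = EE B5 80.
Offset 3: leading byte 0xE5 = 11100101 → 3-byte char #2 = E5 91 AF.
Offset 6: leading byte 0xED = 11101101 → 3-byte char #3 = ED 9A 8C.
Offset 9: leading byte 0xE0 = 11100000 → 3-byte char #4 = E0 A6 A8.
Offset 12: leading byte 0xF1 = 11110001 → 4-byte char #5 = F1 BC 9C 81.
Leading byte 0xF1 = 11110001 matches 11110xxx → 4-byte sequence.
Byte 1: 0xF1 = 11110001, payload 001 (3 bits).
Byte 2: 0xBC = 10111100 (10xxxxxx ✓), payload 111100.
Byte 3: 0x9C = 10011100 (10xxxxxx ✓), payload 011100.
Byte 4: 0x81 = 10000001 (10xxxxxx ✓), payload 000001.
Concatenate: 001111100011100000001 = 0x7C701 (21 bits → U+7C701).

U+7C701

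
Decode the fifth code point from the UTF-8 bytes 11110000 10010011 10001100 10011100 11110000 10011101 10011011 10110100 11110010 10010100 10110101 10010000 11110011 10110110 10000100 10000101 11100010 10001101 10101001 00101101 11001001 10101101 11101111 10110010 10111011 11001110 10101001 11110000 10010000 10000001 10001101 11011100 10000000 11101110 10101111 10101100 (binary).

U+2369

Offset 0: leading byte 0xF0 = 11110000 → 4-byte char #1 = F0 93 8C 9C.
Offset 4: leading byte 0xF0 = 11110000 → 4-byte char #2 = F0 9D 9B B4.
Offset 8: leading byte 0xF2 = 11110010 → 4-byte char #3 = F2 94 B5 90.
Offset 12: leading byte 0xF3 = 11110011 → 4-byte char #4 = F3 B6 84 85.
Offset 16: leading byte 0xE2 = 11100010 → 3-byte char #5 = E2 8D A9.
Leading byte 0xE2 = 11100010 matches 1110xxxx → 3-byte sequence.
Byte 1: 0xE2 = 11100010, payload 0010 (4 bits).
Byte 2: 0x8D = 10001101 (10xxxxxx ✓), payload 001101.
Byte 3: 0xA9 = 10101001 (10xxxxxx ✓), payload 101001.
Concatenate: 0010001101101001 = 0x2369 (16 bits → U+2369).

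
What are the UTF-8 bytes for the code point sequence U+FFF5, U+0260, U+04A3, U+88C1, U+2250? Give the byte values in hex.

EF BF B5 C9 A0 D2 A3 E8 A3 81 E2 89 90

U+FFF5: 3-byte form → EF BF B5.
U+0260: 2-byte form → C9 A0.
U+04A3: 2-byte form → D2 A3.
U+88C1: 3-byte form → E8 A3 81.
U+2250: 3-byte form → E2 89 90.
Concatenated (13 bytes): EF BF B5 C9 A0 D2 A3 E8 A3 81 E2 89 90.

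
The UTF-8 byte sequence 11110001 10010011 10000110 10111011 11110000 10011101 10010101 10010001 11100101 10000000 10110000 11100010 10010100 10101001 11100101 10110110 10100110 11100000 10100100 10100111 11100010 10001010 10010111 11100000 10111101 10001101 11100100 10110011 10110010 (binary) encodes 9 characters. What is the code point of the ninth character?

U+4CF2

Offset 0: leading byte 0xF1 = 11110001 → 4-byte char #1 = F1 93 86 BB.
Offset 4: leading byte 0xF0 = 11110000 → 4-byte char #2 = F0 9D 95 91.
Offset 8: leading byte 0xE5 = 11100101 → 3-byte char #3 = E5 80 B0.
Offset 11: leading byte 0xE2 = 11100010 → 3-byte char #4 = E2 94 A9.
Offset 14: leading byte 0xE5 = 11100101 → 3-byte char #5 = E5 B6 A6.
Offset 17: leading byte 0xE0 = 11100000 → 3-byte char #6 = E0 A4 A7.
Offset 20: leading byte 0xE2 = 11100010 → 3-byte char #7 = E2 8A 97.
Offset 23: leading byte 0xE0 = 11100000 → 3-byte char #8 = E0 BD 8D.
Offset 26: leading byte 0xE4 = 11100100 → 3-byte char #9 = E4 B3 B2.
Leading byte 0xE4 = 11100100 matches 1110xxxx → 3-byte sequence.
Byte 1: 0xE4 = 11100100, payload 0100 (4 bits).
Byte 2: 0xB3 = 10110011 (10xxxxxx ✓), payload 110011.
Byte 3: 0xB2 = 10110010 (10xxxxxx ✓), payload 110010.
Concatenate: 0100110011110010 = 0x4CF2 (16 bits → U+4CF2).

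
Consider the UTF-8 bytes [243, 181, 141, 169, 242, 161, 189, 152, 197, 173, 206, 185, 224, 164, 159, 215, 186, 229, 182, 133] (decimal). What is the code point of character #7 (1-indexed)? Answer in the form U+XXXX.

Offset 0: leading byte 0xF3 = 11110011 → 4-byte char #1 = F3 B5 8D A9.
Offset 4: leading byte 0xF2 = 11110010 → 4-byte char #2 = F2 A1 BD 98.
Offset 8: leading byte 0xC5 = 11000101 → 2-byte char #3 = C5 AD.
Offset 10: leading byte 0xCE = 11001110 → 2-byte char #4 = CE B9.
Offset 12: leading byte 0xE0 = 11100000 → 3-byte char #5 = E0 A4 9F.
Offset 15: leading byte 0xD7 = 11010111 → 2-byte char #6 = D7 BA.
Offset 17: leading byte 0xE5 = 11100101 → 3-byte char #7 = E5 B6 85.
Leading byte 0xE5 = 11100101 matches 1110xxxx → 3-byte sequence.
Byte 1: 0xE5 = 11100101, payload 0101 (4 bits).
Byte 2: 0xB6 = 10110110 (10xxxxxx ✓), payload 110110.
Byte 3: 0x85 = 10000101 (10xxxxxx ✓), payload 000101.
Concatenate: 0101110110000101 = 0x5D85 (16 bits → U+5D85).

U+5D85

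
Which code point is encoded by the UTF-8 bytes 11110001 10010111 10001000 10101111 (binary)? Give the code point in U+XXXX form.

Leading byte 0xF1 = 11110001 matches 11110xxx → 4-byte sequence.
Byte 1: 0xF1 = 11110001, payload 001 (3 bits).
Byte 2: 0x97 = 10010111 (10xxxxxx ✓), payload 010111.
Byte 3: 0x88 = 10001000 (10xxxxxx ✓), payload 001000.
Byte 4: 0xAF = 10101111 (10xxxxxx ✓), payload 101111.
Concatenate: 001010111001000101111 = 0x5722F (21 bits → U+5722F).

U+5722F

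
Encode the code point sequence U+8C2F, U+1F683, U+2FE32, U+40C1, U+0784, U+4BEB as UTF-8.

U+8C2F: 3-byte form → E8 B0 AF.
U+1F683: 4-byte form → F0 9F 9A 83.
U+2FE32: 4-byte form → F0 AF B8 B2.
U+40C1: 3-byte form → E4 83 81.
U+0784: 2-byte form → DE 84.
U+4BEB: 3-byte form → E4 AF AB.
Concatenated (19 bytes): E8 B0 AF F0 9F 9A 83 F0 AF B8 B2 E4 83 81 DE 84 E4 AF AB.

E8 B0 AF F0 9F 9A 83 F0 AF B8 B2 E4 83 81 DE 84 E4 AF AB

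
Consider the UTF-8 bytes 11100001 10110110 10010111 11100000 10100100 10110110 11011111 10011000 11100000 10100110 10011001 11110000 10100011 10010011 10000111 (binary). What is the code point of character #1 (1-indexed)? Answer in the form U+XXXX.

Offset 0: leading byte 0xE1 = 11100001 → 3-byte char #1 = E1 B6 97.
Leading byte 0xE1 = 11100001 matches 1110xxxx → 3-byte sequence.
Byte 1: 0xE1 = 11100001, payload 0001 (4 bits).
Byte 2: 0xB6 = 10110110 (10xxxxxx ✓), payload 110110.
Byte 3: 0x97 = 10010111 (10xxxxxx ✓), payload 010111.
Concatenate: 0001110110010111 = 0x1D97 (16 bits → U+1D97).

U+1D97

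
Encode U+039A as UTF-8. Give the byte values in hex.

U+039A = 0x39A = 922 decimal. In range U+0080–U+07FF → 2-byte form: 110xxxxx 10xxxxxx.
Binary (11 bits): 01110011010.
Split 5+6: 01110 | 011010.
Byte 1: 11001110 = 0xCE.
Byte 2: 10011010 = 0x9A.

CE 9A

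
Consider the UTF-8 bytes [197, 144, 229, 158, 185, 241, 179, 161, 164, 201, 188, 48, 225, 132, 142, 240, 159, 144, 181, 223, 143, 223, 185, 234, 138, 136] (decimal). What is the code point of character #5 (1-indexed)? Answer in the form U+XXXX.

Offset 0: leading byte 0xC5 = 11000101 → 2-byte char #1 = C5 90.
Offset 2: leading byte 0xE5 = 11100101 → 3-byte char #2 = E5 9E B9.
Offset 5: leading byte 0xF1 = 11110001 → 4-byte char #3 = F1 B3 A1 A4.
Offset 9: leading byte 0xC9 = 11001001 → 2-byte char #4 = C9 BC.
Offset 11: leading byte 0x30 = 00110000 → 1-byte char #5 = 30.
Leading byte 0x30 = 00110000 matches 0xxxxxxx → 1-byte sequence.
Byte 1: 0x30 = 00110000, payload 0110000 (7 bits).
Concatenate: 0110000 = 0x30 (7 bits → U+0030).

U+0030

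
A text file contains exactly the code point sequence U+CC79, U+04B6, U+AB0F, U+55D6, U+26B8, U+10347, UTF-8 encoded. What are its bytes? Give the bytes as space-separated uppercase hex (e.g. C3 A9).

U+CC79: 3-byte form → EC B1 B9.
U+04B6: 2-byte form → D2 B6.
U+AB0F: 3-byte form → EA AC 8F.
U+55D6: 3-byte form → E5 97 96.
U+26B8: 3-byte form → E2 9A B8.
U+10347: 4-byte form → F0 90 8D 87.
Concatenated (18 bytes): EC B1 B9 D2 B6 EA AC 8F E5 97 96 E2 9A B8 F0 90 8D 87.

EC B1 B9 D2 B6 EA AC 8F E5 97 96 E2 9A B8 F0 90 8D 87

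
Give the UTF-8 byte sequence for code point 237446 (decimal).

U+39F86 = 0x39F86 = 237446 decimal. In range U+10000–U+10FFFF → 4-byte form: 11110xxx 10xxxxxx 10xxxxxx 10xxxxxx.
Binary (21 bits): 000111001111110000110.
Split 3+6+6+6: 000 | 111001 | 111110 | 000110.
Byte 1: 11110000 = 0xF0.
Byte 2: 10111001 = 0xB9.
Byte 3: 10111110 = 0xBE.
Byte 4: 10000110 = 0x86.

F0 B9 BE 86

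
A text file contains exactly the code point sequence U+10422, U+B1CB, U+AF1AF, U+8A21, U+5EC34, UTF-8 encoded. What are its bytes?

F0 90 90 A2 EB 87 8B F2 AF 86 AF E8 A8 A1 F1 9E B0 B4

U+10422: 4-byte form → F0 90 90 A2.
U+B1CB: 3-byte form → EB 87 8B.
U+AF1AF: 4-byte form → F2 AF 86 AF.
U+8A21: 3-byte form → E8 A8 A1.
U+5EC34: 4-byte form → F1 9E B0 B4.
Concatenated (18 bytes): F0 90 90 A2 EB 87 8B F2 AF 86 AF E8 A8 A1 F1 9E B0 B4.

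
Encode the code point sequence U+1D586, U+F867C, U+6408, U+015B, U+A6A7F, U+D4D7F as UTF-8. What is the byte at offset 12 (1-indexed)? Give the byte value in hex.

1-indexed offset 12 is 0-indexed offset 11.
U+1D586 → 4-byte form F0 9D 96 86 at offsets 0–3.
U+F867C → 4-byte form F3 B8 99 BC at offsets 4–7.
U+6408 → 3-byte form E6 90 88 at offsets 8–10.
U+015B → 2-byte form C5 9B at offsets 11–12.
Offset 11 falls in char 4's range; it's byte 1 of C5 9B = 0xC5.

0xC5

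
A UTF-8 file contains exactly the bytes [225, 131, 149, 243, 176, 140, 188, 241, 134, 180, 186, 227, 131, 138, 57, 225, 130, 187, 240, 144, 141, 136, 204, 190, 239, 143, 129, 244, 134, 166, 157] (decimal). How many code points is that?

10

Byte at offset 0: 0xE1 = 11100001 → 3-byte char (#1). Advance 3.
Byte at offset 3: 0xF3 = 11110011 → 4-byte char (#2). Advance 4.
Byte at offset 7: 0xF1 = 11110001 → 4-byte char (#3). Advance 4.
Byte at offset 11: 0xE3 = 11100011 → 3-byte char (#4). Advance 3.
Byte at offset 14: 0x39 = 00111001 → 1-byte char (#5). Advance 1.
Byte at offset 15: 0xE1 = 11100001 → 3-byte char (#6). Advance 3.
Byte at offset 18: 0xF0 = 11110000 → 4-byte char (#7). Advance 4.
Byte at offset 22: 0xCC = 11001100 → 2-byte char (#8). Advance 2.
Byte at offset 24: 0xEF = 11101111 → 3-byte char (#9). Advance 3.
Byte at offset 27: 0xF4 = 11110100 → 4-byte char (#10). Advance 4.
Reached end at offset 31 after 10 code points.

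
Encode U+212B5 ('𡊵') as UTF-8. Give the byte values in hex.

F0 A1 8A B5

U+212B5 = 0x212B5 = 135861 decimal. In range U+10000–U+10FFFF → 4-byte form: 11110xxx 10xxxxxx 10xxxxxx 10xxxxxx.
Binary (21 bits): 000100001001010110101.
Split 3+6+6+6: 000 | 100001 | 001010 | 110101.
Byte 1: 11110000 = 0xF0.
Byte 2: 10100001 = 0xA1.
Byte 3: 10001010 = 0x8A.
Byte 4: 10110101 = 0xB5.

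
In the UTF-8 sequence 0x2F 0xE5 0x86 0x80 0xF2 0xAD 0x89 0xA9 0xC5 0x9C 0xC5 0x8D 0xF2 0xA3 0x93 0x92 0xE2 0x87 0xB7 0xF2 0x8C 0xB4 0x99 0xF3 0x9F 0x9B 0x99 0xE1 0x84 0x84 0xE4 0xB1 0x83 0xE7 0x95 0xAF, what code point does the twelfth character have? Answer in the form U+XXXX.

U+756F

Offset 0: leading byte 0x2F = 00101111 → 1-byte char #1 = 2F.
Offset 1: leading byte 0xE5 = 11100101 → 3-byte char #2 = E5 86 80.
Offset 4: leading byte 0xF2 = 11110010 → 4-byte char #3 = F2 AD 89 A9.
Offset 8: leading byte 0xC5 = 11000101 → 2-byte char #4 = C5 9C.
Offset 10: leading byte 0xC5 = 11000101 → 2-byte char #5 = C5 8D.
Offset 12: leading byte 0xF2 = 11110010 → 4-byte char #6 = F2 A3 93 92.
Offset 16: leading byte 0xE2 = 11100010 → 3-byte char #7 = E2 87 B7.
Offset 19: leading byte 0xF2 = 11110010 → 4-byte char #8 = F2 8C B4 99.
Offset 23: leading byte 0xF3 = 11110011 → 4-byte char #9 = F3 9F 9B 99.
Offset 27: leading byte 0xE1 = 11100001 → 3-byte char #10 = E1 84 84.
Offset 30: leading byte 0xE4 = 11100100 → 3-byte char #11 = E4 B1 83.
Offset 33: leading byte 0xE7 = 11100111 → 3-byte char #12 = E7 95 AF.
Leading byte 0xE7 = 11100111 matches 1110xxxx → 3-byte sequence.
Byte 1: 0xE7 = 11100111, payload 0111 (4 bits).
Byte 2: 0x95 = 10010101 (10xxxxxx ✓), payload 010101.
Byte 3: 0xAF = 10101111 (10xxxxxx ✓), payload 101111.
Concatenate: 0111010101101111 = 0x756F (16 bits → U+756F).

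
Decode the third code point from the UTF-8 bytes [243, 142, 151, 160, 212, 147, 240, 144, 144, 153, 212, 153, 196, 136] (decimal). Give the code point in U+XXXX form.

U+10419

Offset 0: leading byte 0xF3 = 11110011 → 4-byte char #1 = F3 8E 97 A0.
Offset 4: leading byte 0xD4 = 11010100 → 2-byte char #2 = D4 93.
Offset 6: leading byte 0xF0 = 11110000 → 4-byte char #3 = F0 90 90 99.
Leading byte 0xF0 = 11110000 matches 11110xxx → 4-byte sequence.
Byte 1: 0xF0 = 11110000, payload 000 (3 bits).
Byte 2: 0x90 = 10010000 (10xxxxxx ✓), payload 010000.
Byte 3: 0x90 = 10010000 (10xxxxxx ✓), payload 010000.
Byte 4: 0x99 = 10011001 (10xxxxxx ✓), payload 011001.
Concatenate: 000010000010000011001 = 0x10419 (21 bits → U+10419).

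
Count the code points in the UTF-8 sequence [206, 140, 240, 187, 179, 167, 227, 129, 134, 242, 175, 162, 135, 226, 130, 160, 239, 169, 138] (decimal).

Byte at offset 0: 0xCE = 11001110 → 2-byte char (#1). Advance 2.
Byte at offset 2: 0xF0 = 11110000 → 4-byte char (#2). Advance 4.
Byte at offset 6: 0xE3 = 11100011 → 3-byte char (#3). Advance 3.
Byte at offset 9: 0xF2 = 11110010 → 4-byte char (#4). Advance 4.
Byte at offset 13: 0xE2 = 11100010 → 3-byte char (#5). Advance 3.
Byte at offset 16: 0xEF = 11101111 → 3-byte char (#6). Advance 3.
Reached end at offset 19 after 6 code points.

6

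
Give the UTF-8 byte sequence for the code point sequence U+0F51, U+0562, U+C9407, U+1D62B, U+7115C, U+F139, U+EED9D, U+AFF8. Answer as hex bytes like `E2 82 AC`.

E0 BD 91 D5 A2 F3 89 90 87 F0 9D 98 AB F1 B1 85 9C EF 84 B9 F3 AE B6 9D EA BF B8

U+0F51: 3-byte form → E0 BD 91.
U+0562: 2-byte form → D5 A2.
U+C9407: 4-byte form → F3 89 90 87.
U+1D62B: 4-byte form → F0 9D 98 AB.
U+7115C: 4-byte form → F1 B1 85 9C.
U+F139: 3-byte form → EF 84 B9.
U+EED9D: 4-byte form → F3 AE B6 9D.
U+AFF8: 3-byte form → EA BF B8.
Concatenated (27 bytes): E0 BD 91 D5 A2 F3 89 90 87 F0 9D 98 AB F1 B1 85 9C EF 84 B9 F3 AE B6 9D EA BF B8.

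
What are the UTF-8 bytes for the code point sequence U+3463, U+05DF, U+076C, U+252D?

U+3463: 3-byte form → E3 91 A3.
U+05DF: 2-byte form → D7 9F.
U+076C: 2-byte form → DD AC.
U+252D: 3-byte form → E2 94 AD.
Concatenated (10 bytes): E3 91 A3 D7 9F DD AC E2 94 AD.

E3 91 A3 D7 9F DD AC E2 94 AD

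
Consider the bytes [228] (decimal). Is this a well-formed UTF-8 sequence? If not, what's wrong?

invalid (sequence truncated)

Leading byte 0xE4 = 11100100 → 3-byte form, but only 1 byte is present.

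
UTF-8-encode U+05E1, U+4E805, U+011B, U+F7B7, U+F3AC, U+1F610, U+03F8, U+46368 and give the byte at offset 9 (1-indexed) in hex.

0xEF

1-indexed offset 9 is 0-indexed offset 8.
U+05E1 → 2-byte form D7 A1 at offsets 0–1.
U+4E805 → 4-byte form F1 8E A0 85 at offsets 2–5.
U+011B → 2-byte form C4 9B at offsets 6–7.
U+F7B7 → 3-byte form EF 9E B7 at offsets 8–10.
Offset 8 falls in char 4's range; it's byte 1 of EF 9E B7 = 0xEF.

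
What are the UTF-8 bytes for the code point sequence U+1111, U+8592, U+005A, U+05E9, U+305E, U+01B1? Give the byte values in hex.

U+1111: 3-byte form → E1 84 91.
U+8592: 3-byte form → E8 96 92.
U+005A: 1-byte form → 5A.
U+05E9: 2-byte form → D7 A9.
U+305E: 3-byte form → E3 81 9E.
U+01B1: 2-byte form → C6 B1.
Concatenated (14 bytes): E1 84 91 E8 96 92 5A D7 A9 E3 81 9E C6 B1.

E1 84 91 E8 96 92 5A D7 A9 E3 81 9E C6 B1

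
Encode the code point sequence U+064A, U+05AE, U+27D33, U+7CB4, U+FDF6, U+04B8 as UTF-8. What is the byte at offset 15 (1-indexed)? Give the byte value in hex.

0xD2

1-indexed offset 15 is 0-indexed offset 14.
U+064A → 2-byte form D9 8A at offsets 0–1.
U+05AE → 2-byte form D6 AE at offsets 2–3.
U+27D33 → 4-byte form F0 A7 B4 B3 at offsets 4–7.
U+7CB4 → 3-byte form E7 B2 B4 at offsets 8–10.
U+FDF6 → 3-byte form EF B7 B6 at offsets 11–13.
U+04B8 → 2-byte form D2 B8 at offsets 14–15.
Offset 14 falls in char 6's range; it's byte 1 of D2 B8 = 0xD2.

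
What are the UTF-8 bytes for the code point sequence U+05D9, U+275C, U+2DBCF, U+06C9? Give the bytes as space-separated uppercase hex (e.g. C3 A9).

U+05D9: 2-byte form → D7 99.
U+275C: 3-byte form → E2 9D 9C.
U+2DBCF: 4-byte form → F0 AD AF 8F.
U+06C9: 2-byte form → DB 89.
Concatenated (11 bytes): D7 99 E2 9D 9C F0 AD AF 8F DB 89.

D7 99 E2 9D 9C F0 AD AF 8F DB 89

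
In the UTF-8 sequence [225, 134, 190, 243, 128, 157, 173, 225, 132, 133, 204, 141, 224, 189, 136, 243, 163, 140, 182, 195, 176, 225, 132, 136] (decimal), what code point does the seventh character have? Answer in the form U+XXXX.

U+00F0

Offset 0: leading byte 0xE1 = 11100001 → 3-byte char #1 = E1 86 BE.
Offset 3: leading byte 0xF3 = 11110011 → 4-byte char #2 = F3 80 9D AD.
Offset 7: leading byte 0xE1 = 11100001 → 3-byte char #3 = E1 84 85.
Offset 10: leading byte 0xCC = 11001100 → 2-byte char #4 = CC 8D.
Offset 12: leading byte 0xE0 = 11100000 → 3-byte char #5 = E0 BD 88.
Offset 15: leading byte 0xF3 = 11110011 → 4-byte char #6 = F3 A3 8C B6.
Offset 19: leading byte 0xC3 = 11000011 → 2-byte char #7 = C3 B0.
Leading byte 0xC3 = 11000011 matches 110xxxxx → 2-byte sequence.
Byte 1: 0xC3 = 11000011, payload 00011 (5 bits).
Byte 2: 0xB0 = 10110000 (10xxxxxx ✓), payload 110000.
Concatenate: 00011110000 = 0xF0 (11 bits → U+00F0).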